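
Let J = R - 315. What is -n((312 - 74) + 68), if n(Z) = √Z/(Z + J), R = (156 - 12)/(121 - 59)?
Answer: 31*√34/69 ≈ 2.6197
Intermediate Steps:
R = 72/31 (R = 144/62 = 144*(1/62) = 72/31 ≈ 2.3226)
J = -9693/31 (J = 72/31 - 315 = -9693/31 ≈ -312.68)
n(Z) = √Z/(-9693/31 + Z) (n(Z) = √Z/(Z - 9693/31) = √Z/(-9693/31 + Z))
-n((312 - 74) + 68) = -31*√((312 - 74) + 68)/(-9693 + 31*((312 - 74) + 68)) = -31*√(238 + 68)/(-9693 + 31*(238 + 68)) = -31*√306/(-9693 + 31*306) = -31*3*√34/(-9693 + 9486) = -31*3*√34/(-207) = -31*3*√34*(-1)/207 = -(-31)*√34/69 = 31*√34/69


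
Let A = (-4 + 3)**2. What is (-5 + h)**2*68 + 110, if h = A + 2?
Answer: 382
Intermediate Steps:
A = 1 (A = (-1)**2 = 1)
h = 3 (h = 1 + 2 = 3)
(-5 + h)**2*68 + 110 = (-5 + 3)**2*68 + 110 = (-2)**2*68 + 110 = 4*68 + 110 = 272 + 110 = 382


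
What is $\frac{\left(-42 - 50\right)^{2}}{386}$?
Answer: $\frac{4232}{193} \approx 21.927$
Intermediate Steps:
$\frac{\left(-42 - 50\right)^{2}}{386} = \left(-92\right)^{2} \cdot \frac{1}{386} = 8464 \cdot \frac{1}{386} = \frac{4232}{193}$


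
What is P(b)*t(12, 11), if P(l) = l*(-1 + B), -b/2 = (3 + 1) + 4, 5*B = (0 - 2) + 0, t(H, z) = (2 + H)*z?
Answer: 17248/5 ≈ 3449.6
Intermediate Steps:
t(H, z) = z*(2 + H)
B = -⅖ (B = ((0 - 2) + 0)/5 = (-2 + 0)/5 = (⅕)*(-2) = -⅖ ≈ -0.40000)
b = -16 (b = -2*((3 + 1) + 4) = -2*(4 + 4) = -2*8 = -16)
P(l) = -7*l/5 (P(l) = l*(-1 - ⅖) = l*(-7/5) = -7*l/5)
P(b)*t(12, 11) = (-7/5*(-16))*(11*(2 + 12)) = 112*(11*14)/5 = (112/5)*154 = 17248/5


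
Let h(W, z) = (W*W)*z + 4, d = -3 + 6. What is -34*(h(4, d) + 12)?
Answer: -2176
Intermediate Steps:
d = 3
h(W, z) = 4 + z*W² (h(W, z) = W²*z + 4 = z*W² + 4 = 4 + z*W²)
-34*(h(4, d) + 12) = -34*((4 + 3*4²) + 12) = -34*((4 + 3*16) + 12) = -34*((4 + 48) + 12) = -34*(52 + 12) = -34*64 = -2176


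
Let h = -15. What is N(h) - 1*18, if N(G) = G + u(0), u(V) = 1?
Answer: -32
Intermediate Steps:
N(G) = 1 + G (N(G) = G + 1 = 1 + G)
N(h) - 1*18 = (1 - 15) - 1*18 = -14 - 18 = -32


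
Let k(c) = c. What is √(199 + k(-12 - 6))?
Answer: √181 ≈ 13.454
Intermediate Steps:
√(199 + k(-12 - 6)) = √(199 + (-12 - 6)) = √(199 - 18) = √181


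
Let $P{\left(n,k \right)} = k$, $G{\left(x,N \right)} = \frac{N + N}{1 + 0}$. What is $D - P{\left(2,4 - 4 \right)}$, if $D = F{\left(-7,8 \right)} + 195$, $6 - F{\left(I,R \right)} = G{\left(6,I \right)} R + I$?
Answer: $320$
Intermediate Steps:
$G{\left(x,N \right)} = 2 N$ ($G{\left(x,N \right)} = \frac{2 N}{1} = 2 N 1 = 2 N$)
$F{\left(I,R \right)} = 6 - I - 2 I R$ ($F{\left(I,R \right)} = 6 - \left(2 I R + I\right) = 6 - \left(I + 2 I R\right) = 6 - I - 2 I R$)
$D = 320$ ($D = \left(6 - -7 - \left(-14\right) 8\right) + 195 = \left(6 + 7 + 112\right) + 195 = 125 + 195 = 320$)
$D - P{\left(2,4 - 4 \right)} = 320 - \left(4 - 4\right) = 320 - 0 = 320 + 0 = 320$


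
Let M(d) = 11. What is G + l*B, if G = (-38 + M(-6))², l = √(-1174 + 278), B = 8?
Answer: 729 + 64*I*√14 ≈ 729.0 + 239.47*I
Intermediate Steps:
l = 8*I*√14 (l = √(-896) = 8*I*√14 ≈ 29.933*I)
G = 729 (G = (-38 + 11)² = (-27)² = 729)
G + l*B = 729 + (8*I*√14)*8 = 729 + 64*I*√14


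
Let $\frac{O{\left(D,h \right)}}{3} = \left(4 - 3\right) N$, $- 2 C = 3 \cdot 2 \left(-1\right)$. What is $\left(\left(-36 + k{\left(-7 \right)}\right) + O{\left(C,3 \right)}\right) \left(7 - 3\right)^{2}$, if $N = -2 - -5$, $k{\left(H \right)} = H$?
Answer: $-544$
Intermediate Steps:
$N = 3$ ($N = -2 + 5 = 3$)
$C = 3$ ($C = - \frac{3 \cdot 2 \left(-1\right)}{2} = - \frac{6 \left(-1\right)}{2} = \left(- \frac{1}{2}\right) \left(-6\right) = 3$)
$O{\left(D,h \right)} = 9$ ($O{\left(D,h \right)} = 3 \left(4 - 3\right) 3 = 3 \cdot 1 \cdot 3 = 3 \cdot 3 = 9$)
$\left(\left(-36 + k{\left(-7 \right)}\right) + O{\left(C,3 \right)}\right) \left(7 - 3\right)^{2} = \left(\left(-36 - 7\right) + 9\right) \left(7 - 3\right)^{2} = \left(-43 + 9\right) 4^{2} = \left(-34\right) 16 = -544$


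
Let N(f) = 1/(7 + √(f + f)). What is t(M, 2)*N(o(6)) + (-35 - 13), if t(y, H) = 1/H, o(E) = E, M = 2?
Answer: -3545/74 - √3/37 ≈ -47.952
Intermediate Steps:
N(f) = 1/(7 + √2*√f) (N(f) = 1/(7 + √(2*f)) = 1/(7 + √2*√f))
t(M, 2)*N(o(6)) + (-35 - 13) = 1/(2*(7 + √2*√6)) + (-35 - 13) = 1/(2*(7 + 2*√3)) - 48 = -48 + 1/(2*(7 + 2*√3))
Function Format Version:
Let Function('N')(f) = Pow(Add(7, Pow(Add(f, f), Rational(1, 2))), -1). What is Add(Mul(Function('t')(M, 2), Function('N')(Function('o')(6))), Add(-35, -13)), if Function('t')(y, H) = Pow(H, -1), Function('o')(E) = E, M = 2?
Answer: Add(Rational(-3545, 74), Mul(Rational(-1, 37), Pow(3, Rational(1, 2)))) ≈ -47.952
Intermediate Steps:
Function('N')(f) = Pow(Add(7, Mul(Pow(2, Rational(1, 2)), Pow(f, Rational(1, 2)))), -1) (Function('N')(f) = Pow(Add(7, Pow(Mul(2, f), Rational(1, 2))), -1) = Pow(Add(7, Mul(Pow(2, Rational(1, 2)), Pow(f, Rational(1, 2)))), -1))
Add(Mul(Function('t')(M, 2), Function('N')(Function('o')(6))), Add(-35, -13)) = Add(Mul(Pow(2, -1), Pow(Add(7, Mul(Pow(2, Rational(1, 2)), Pow(6, Rational(1, 2)))), -1)), Add(-35, -13)) = Add(Mul(Rational(1, 2), Pow(Add(7, Mul(2, Pow(3, Rational(1, 2)))), -1)), -48) = Add(-48, Mul(Rational(1, 2), Pow(Add(7, Mul(2, Pow(3, Rational(1, 2)))), -1)))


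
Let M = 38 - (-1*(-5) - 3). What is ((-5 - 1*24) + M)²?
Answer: 49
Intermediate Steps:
M = 36 (M = 38 - (5 - 3) = 38 - 1*2 = 38 - 2 = 36)
((-5 - 1*24) + M)² = ((-5 - 1*24) + 36)² = ((-5 - 24) + 36)² = (-29 + 36)² = 7² = 49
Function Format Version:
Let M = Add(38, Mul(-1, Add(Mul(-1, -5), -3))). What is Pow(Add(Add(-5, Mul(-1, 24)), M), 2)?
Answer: 49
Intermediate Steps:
M = 36 (M = Add(38, Mul(-1, Add(5, -3))) = Add(38, Mul(-1, 2)) = Add(38, -2) = 36)
Pow(Add(Add(-5, Mul(-1, 24)), M), 2) = Pow(Add(Add(-5, Mul(-1, 24)), 36), 2) = Pow(Add(Add(-5, -24), 36), 2) = Pow(Add(-29, 36), 2) = Pow(7, 2) = 49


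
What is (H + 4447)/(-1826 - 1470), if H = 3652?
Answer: -8099/3296 ≈ -2.4572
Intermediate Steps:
(H + 4447)/(-1826 - 1470) = (3652 + 4447)/(-1826 - 1470) = 8099/(-3296) = 8099*(-1/3296) = -8099/3296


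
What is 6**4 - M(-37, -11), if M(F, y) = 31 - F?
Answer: 1228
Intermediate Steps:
6**4 - M(-37, -11) = 6**4 - (31 - 1*(-37)) = 1296 - (31 + 37) = 1296 - 1*68 = 1296 - 68 = 1228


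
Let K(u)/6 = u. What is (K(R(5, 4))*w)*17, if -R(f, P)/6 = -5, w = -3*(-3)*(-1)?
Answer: -27540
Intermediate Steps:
w = -9 (w = 9*(-1) = -9)
R(f, P) = 30 (R(f, P) = -6*(-5) = 30)
K(u) = 6*u
(K(R(5, 4))*w)*17 = ((6*30)*(-9))*17 = (180*(-9))*17 = -1620*17 = -27540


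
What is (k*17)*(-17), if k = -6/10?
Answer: 867/5 ≈ 173.40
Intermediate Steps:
k = -⅗ (k = -6*⅒ = -⅗ ≈ -0.60000)
(k*17)*(-17) = -⅗*17*(-17) = -51/5*(-17) = 867/5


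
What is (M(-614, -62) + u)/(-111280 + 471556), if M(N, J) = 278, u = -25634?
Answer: -2113/30023 ≈ -0.070379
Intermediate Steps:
(M(-614, -62) + u)/(-111280 + 471556) = (278 - 25634)/(-111280 + 471556) = -25356/360276 = -25356*1/360276 = -2113/30023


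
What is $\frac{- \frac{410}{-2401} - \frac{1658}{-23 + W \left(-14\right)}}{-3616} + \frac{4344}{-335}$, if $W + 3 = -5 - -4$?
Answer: $- \frac{38851728211}{2999365215} \approx -12.953$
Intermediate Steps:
$W = -4$ ($W = -3 - 1 = -4$)
$\frac{- \frac{410}{-2401} - \frac{1658}{-23 + W \left(-14\right)}}{-3616} + \frac{4344}{-335} = \frac{- \frac{410}{-2401} - \frac{1658}{-23 - -56}}{-3616} + \frac{4344}{-335} = \left(\left(-410\right) \left(- \frac{1}{2401}\right) - \frac{1658}{-23 + 56}\right) \left(- \frac{1}{3616}\right) + 4344 \left(- \frac{1}{335}\right) = \left(\frac{410}{2401} - \frac{1658}{33}\right) \left(- \frac{1}{3616}\right) - \frac{4344}{335} = \left(- \frac{3967328}{79233}\right) \left(- \frac{1}{3616}\right) - \frac{4344}{335} = \frac{123979}{8953329} - \frac{4344}{335} = - \frac{38851728211}{2999365215}$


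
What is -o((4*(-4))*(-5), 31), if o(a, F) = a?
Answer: -80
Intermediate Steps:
-o((4*(-4))*(-5), 31) = -4*(-4)*(-5) = -(-16)*(-5) = -1*80 = -80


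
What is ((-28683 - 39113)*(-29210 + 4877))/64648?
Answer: 412420017/16162 ≈ 25518.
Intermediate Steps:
((-28683 - 39113)*(-29210 + 4877))/64648 = -67796*(-24333)*(1/64648) = 1649680068*(1/64648) = 412420017/16162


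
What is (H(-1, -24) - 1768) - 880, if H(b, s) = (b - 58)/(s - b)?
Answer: -60845/23 ≈ -2645.4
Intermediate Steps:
H(b, s) = (-58 + b)/(s - b)
(H(-1, -24) - 1768) - 880 = ((58 - 1*(-1))/(-1 - 1*(-24)) - 1768) - 880 = ((58 + 1)/(-1 + 24) - 1768) - 880 = (59/23 - 1768) - 880 = -40605/23 - 880 = -60845/23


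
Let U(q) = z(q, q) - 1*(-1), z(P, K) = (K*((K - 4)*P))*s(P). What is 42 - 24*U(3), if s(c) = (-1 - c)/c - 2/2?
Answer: -486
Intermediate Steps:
s(c) = -1 + (-1 - c)/c (s(c) = (-1 - c)/c - 2*½ = (-1 - c)/c - 1 = -1 + (-1 - c)/c)
z(P, K) = K*P*(-4 + K)*(-2 - 1/P) (z(P, K) = (K*((K - 4)*P))*(-2 - 1/P) = (K*((-4 + K)*P))*(-2 - 1/P) = (K*(P*(-4 + K)))*(-2 - 1/P) = (K*P*(-4 + K))*(-2 - 1/P) = K*P*(-4 + K)*(-2 - 1/P))
U(q) = 1 - q*(1 + 2*q)*(-4 + q) (U(q) = -q*(1 + 2*q)*(-4 + q) - 1*(-1) = -q*(1 + 2*q)*(-4 + q) + 1 = 1 - q*(1 + 2*q)*(-4 + q))
42 - 24*U(3) = 42 - 24*(1 - 1*3*(1 + 2*3)*(-4 + 3)) = 42 - 24*(1 - 1*3*(1 + 6)*(-1)) = 42 - 24*(1 - 1*3*7*(-1)) = 42 - 24*(1 + 21) = 42 - 24*22 = 42 - 528 = -486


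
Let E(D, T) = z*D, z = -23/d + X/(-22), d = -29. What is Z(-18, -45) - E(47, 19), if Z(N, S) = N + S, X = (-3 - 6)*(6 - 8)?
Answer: -19721/319 ≈ -61.821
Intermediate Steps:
X = 18 (X = -9*(-2) = 18)
z = -8/319 (z = -23/(-29) + 18/(-22) = -23*(-1/29) + 18*(-1/22) = 23/29 - 9/11 = -8/319 ≈ -0.025078)
E(D, T) = -8*D/319
Z(-18, -45) - E(47, 19) = (-18 - 45) - (-8)*47/319 = -63 - 1*(-376/319) = -63 + 376/319 = -19721/319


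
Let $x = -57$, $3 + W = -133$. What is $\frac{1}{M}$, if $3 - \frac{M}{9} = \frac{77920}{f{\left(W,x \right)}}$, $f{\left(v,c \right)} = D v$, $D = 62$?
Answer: $\frac{527}{58059} \approx 0.009077$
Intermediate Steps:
$W = -136$ ($W = -3 - 133 = -136$)
$f{\left(v,c \right)} = 62 v$
$M = \frac{58059}{527}$ ($M = 27 - 9 \frac{77920}{62 \left(-136\right)} = 27 - 9 \frac{77920}{-8432} = 27 - 9 \cdot 77920 \left(- \frac{1}{8432}\right) = 27 - - \frac{43830}{527} = 27 + \frac{43830}{527} = \frac{58059}{527} \approx 110.17$)
$\frac{1}{M} = \frac{1}{\frac{58059}{527}} = \frac{527}{58059}$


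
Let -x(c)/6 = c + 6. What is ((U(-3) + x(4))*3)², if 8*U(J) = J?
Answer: 2099601/64 ≈ 32806.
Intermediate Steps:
U(J) = J/8
x(c) = -36 - 6*c (x(c) = -6*(c + 6) = -6*(6 + c) = -36 - 6*c)
((U(-3) + x(4))*3)² = (((⅛)*(-3) + (-36 - 6*4))*3)² = ((-3/8 + (-36 - 24))*3)² = ((-3/8 - 60)*3)² = (-483/8*3)² = (-1449/8)² = 2099601/64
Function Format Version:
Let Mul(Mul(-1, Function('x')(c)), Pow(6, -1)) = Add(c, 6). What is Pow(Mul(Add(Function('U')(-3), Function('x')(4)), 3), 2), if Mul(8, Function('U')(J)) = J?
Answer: Rational(2099601, 64) ≈ 32806.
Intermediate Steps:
Function('U')(J) = Mul(Rational(1, 8), J)
Function('x')(c) = Add(-36, Mul(-6, c)) (Function('x')(c) = Mul(-6, Add(c, 6)) = Mul(-6, Add(6, c)) = Add(-36, Mul(-6, c)))
Pow(Mul(Add(Function('U')(-3), Function('x')(4)), 3), 2) = Pow(Mul(Add(Mul(Rational(1, 8), -3), Add(-36, Mul(-6, 4))), 3), 2) = Pow(Mul(Add(Rational(-3, 8), Add(-36, -24)), 3), 2) = Pow(Mul(Add(Rational(-3, 8), -60), 3), 2) = Pow(Mul(Rational(-483, 8), 3), 2) = Pow(Rational(-1449, 8), 2) = Rational(2099601, 64)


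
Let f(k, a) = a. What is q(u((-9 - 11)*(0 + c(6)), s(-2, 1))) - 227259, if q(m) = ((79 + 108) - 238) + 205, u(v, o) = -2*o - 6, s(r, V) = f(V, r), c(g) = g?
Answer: -227105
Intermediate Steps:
s(r, V) = r
u(v, o) = -6 - 2*o
q(m) = 154 (q(m) = (187 - 238) + 205 = -51 + 205 = 154)
q(u((-9 - 11)*(0 + c(6)), s(-2, 1))) - 227259 = 154 - 227259 = -227105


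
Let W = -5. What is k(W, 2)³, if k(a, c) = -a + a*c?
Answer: -125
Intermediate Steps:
k(W, 2)³ = (-5*(-1 + 2))³ = (-5*1)³ = (-5)³ = -125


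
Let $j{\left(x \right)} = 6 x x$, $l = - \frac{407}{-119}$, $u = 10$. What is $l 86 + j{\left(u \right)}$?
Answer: $\frac{106402}{119} \approx 894.13$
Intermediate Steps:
$l = \frac{407}{119}$ ($l = \left(-407\right) \left(- \frac{1}{119}\right) = \frac{407}{119} \approx 3.4202$)
$j{\left(x \right)} = 6 x^{2}$
$l 86 + j{\left(u \right)} = \frac{407}{119} \cdot 86 + 6 \cdot 10^{2} = \frac{35002}{119} + 6 \cdot 100 = \frac{35002}{119} + 600 = \frac{106402}{119}$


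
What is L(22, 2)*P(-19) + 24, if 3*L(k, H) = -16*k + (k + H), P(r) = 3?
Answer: -304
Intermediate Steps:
L(k, H) = -5*k + H/3 (L(k, H) = (-16*k + (k + H))/3 = (-16*k + (H + k))/3 = (H - 15*k)/3 = -5*k + H/3)
L(22, 2)*P(-19) + 24 = (-5*22 + (1/3)*2)*3 + 24 = (-110 + 2/3)*3 + 24 = -328/3*3 + 24 = -328 + 24 = -304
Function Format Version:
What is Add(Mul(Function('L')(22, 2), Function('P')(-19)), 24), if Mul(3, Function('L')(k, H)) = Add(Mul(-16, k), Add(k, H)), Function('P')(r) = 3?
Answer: -304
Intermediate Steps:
Function('L')(k, H) = Add(Mul(-5, k), Mul(Rational(1, 3), H)) (Function('L')(k, H) = Mul(Rational(1, 3), Add(Mul(-16, k), Add(k, H))) = Mul(Rational(1, 3), Add(Mul(-16, k), Add(H, k))) = Mul(Rational(1, 3), Add(H, Mul(-15, k))) = Add(Mul(-5, k), Mul(Rational(1, 3), H)))
Add(Mul(Function('L')(22, 2), Function('P')(-19)), 24) = Add(Mul(Add(Mul(-5, 22), Mul(Rational(1, 3), 2)), 3), 24) = Add(Mul(Add(-110, Rational(2, 3)), 3), 24) = Add(Mul(Rational(-328, 3), 3), 24) = Add(-328, 24) = -304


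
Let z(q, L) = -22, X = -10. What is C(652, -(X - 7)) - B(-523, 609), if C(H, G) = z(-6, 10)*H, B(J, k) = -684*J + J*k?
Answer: -53569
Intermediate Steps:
C(H, G) = -22*H
C(652, -(X - 7)) - B(-523, 609) = -22*652 - (-523)*(-684 + 609) = -14344 - (-523)*(-75) = -14344 - 1*39225 = -14344 - 39225 = -53569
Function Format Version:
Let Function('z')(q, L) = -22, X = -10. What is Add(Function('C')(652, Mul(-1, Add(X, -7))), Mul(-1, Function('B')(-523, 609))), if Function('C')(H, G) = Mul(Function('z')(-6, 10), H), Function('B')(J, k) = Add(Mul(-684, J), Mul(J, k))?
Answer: -53569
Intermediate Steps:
Function('C')(H, G) = Mul(-22, H)
Add(Function('C')(652, Mul(-1, Add(X, -7))), Mul(-1, Function('B')(-523, 609))) = Add(Mul(-22, 652), Mul(-1, Mul(-523, Add(-684, 609)))) = Add(-14344, Mul(-1, Mul(-523, -75))) = Add(-14344, Mul(-1, 39225)) = Add(-14344, -39225) = -53569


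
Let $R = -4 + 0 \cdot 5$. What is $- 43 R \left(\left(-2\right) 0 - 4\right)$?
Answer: $-688$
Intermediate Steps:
$R = -4$ ($R = -4 + 0 = -4$)
$- 43 R \left(\left(-2\right) 0 - 4\right) = \left(-43\right) \left(-4\right) \left(\left(-2\right) 0 - 4\right) = 172 \left(0 - 4\right) = 172 \left(-4\right) = -688$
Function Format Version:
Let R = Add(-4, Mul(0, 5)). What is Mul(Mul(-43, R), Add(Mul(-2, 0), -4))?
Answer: -688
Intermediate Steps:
R = -4 (R = Add(-4, 0) = -4)
Mul(Mul(-43, R), Add(Mul(-2, 0), -4)) = Mul(Mul(-43, -4), Add(Mul(-2, 0), -4)) = Mul(172, Add(0, -4)) = Mul(172, -4) = -688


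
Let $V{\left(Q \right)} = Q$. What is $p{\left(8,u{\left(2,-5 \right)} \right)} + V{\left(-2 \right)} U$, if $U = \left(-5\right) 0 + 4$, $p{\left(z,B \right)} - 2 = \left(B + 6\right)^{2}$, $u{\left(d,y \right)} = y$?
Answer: $-5$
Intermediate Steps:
$p{\left(z,B \right)} = 2 + \left(6 + B\right)^{2}$ ($p{\left(z,B \right)} = 2 + \left(B + 6\right)^{2} = 2 + \left(6 + B\right)^{2}$)
$U = 4$ ($U = 0 + 4 = 4$)
$p{\left(8,u{\left(2,-5 \right)} \right)} + V{\left(-2 \right)} U = \left(2 + \left(6 - 5\right)^{2}\right) - 8 = \left(2 + 1^{2}\right) - 8 = \left(2 + 1\right) - 8 = 3 - 8 = -5$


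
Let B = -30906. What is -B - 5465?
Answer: 25441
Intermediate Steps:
-B - 5465 = -1*(-30906) - 5465 = 30906 - 5465 = 25441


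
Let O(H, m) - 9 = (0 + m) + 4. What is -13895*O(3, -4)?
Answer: -125055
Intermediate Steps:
O(H, m) = 13 + m (O(H, m) = 9 + ((0 + m) + 4) = 9 + (m + 4) = 9 + (4 + m) = 13 + m)
-13895*O(3, -4) = -13895*(13 - 4) = -13895*9 = -125055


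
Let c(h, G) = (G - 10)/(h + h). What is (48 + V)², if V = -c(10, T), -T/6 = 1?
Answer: 59536/25 ≈ 2381.4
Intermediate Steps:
T = -6 (T = -6*1 = -6)
c(h, G) = (-10 + G)/(2*h) (c(h, G) = (-10 + G)/((2*h)) = (-10 + G)*(1/(2*h)) = (-10 + G)/(2*h))
V = ⅘ (V = -(-10 - 6)/(2*10) = -(-16)/(2*10) = -1*(-⅘) = ⅘ ≈ 0.80000)
(48 + V)² = (48 + ⅘)² = (244/5)² = 59536/25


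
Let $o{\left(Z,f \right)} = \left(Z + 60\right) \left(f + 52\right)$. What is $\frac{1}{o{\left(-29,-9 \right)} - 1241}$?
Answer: $\frac{1}{92} \approx 0.01087$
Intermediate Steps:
$o{\left(Z,f \right)} = \left(52 + f\right) \left(60 + Z\right)$ ($o{\left(Z,f \right)} = \left(60 + Z\right) \left(52 + f\right) = \left(52 + f\right) \left(60 + Z\right)$)
$\frac{1}{o{\left(-29,-9 \right)} - 1241} = \frac{1}{\left(3120 + 52 \left(-29\right) + 60 \left(-9\right) - -261\right) - 1241} = \frac{1}{\left(3120 - 1508 - 540 + 261\right) - 1241} = \frac{1}{1333 - 1241} = \frac{1}{92}$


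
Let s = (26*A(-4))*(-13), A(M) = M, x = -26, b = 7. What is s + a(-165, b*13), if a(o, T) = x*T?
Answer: -1014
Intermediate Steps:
s = 1352 (s = (26*(-4))*(-13) = -104*(-13) = 1352)
a(o, T) = -26*T
s + a(-165, b*13) = 1352 - 182*13 = 1352 - 26*91 = 1352 - 2366 = -1014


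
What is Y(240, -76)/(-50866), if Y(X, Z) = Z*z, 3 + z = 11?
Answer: 304/25433 ≈ 0.011953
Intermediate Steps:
z = 8 (z = -3 + 11 = 8)
Y(X, Z) = 8*Z (Y(X, Z) = Z*8 = 8*Z)
Y(240, -76)/(-50866) = (8*(-76))/(-50866) = -608*(-1/50866) = 304/25433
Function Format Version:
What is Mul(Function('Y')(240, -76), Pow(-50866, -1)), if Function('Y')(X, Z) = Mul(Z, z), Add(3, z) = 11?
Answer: Rational(304, 25433) ≈ 0.011953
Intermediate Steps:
z = 8 (z = Add(-3, 11) = 8)
Function('Y')(X, Z) = Mul(8, Z) (Function('Y')(X, Z) = Mul(Z, 8) = Mul(8, Z))
Mul(Function('Y')(240, -76), Pow(-50866, -1)) = Mul(Mul(8, -76), Pow(-50866, -1)) = Mul(-608, Rational(-1, 50866)) = Rational(304, 25433)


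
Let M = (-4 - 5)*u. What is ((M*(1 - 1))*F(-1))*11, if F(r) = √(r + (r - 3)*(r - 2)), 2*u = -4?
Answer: 0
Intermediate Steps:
u = -2 (u = (½)*(-4) = -2)
M = 18 (M = (-4 - 5)*(-2) = -9*(-2) = 18)
F(r) = √(r + (-3 + r)*(-2 + r))
((M*(1 - 1))*F(-1))*11 = ((18*(1 - 1))*√(6 + (-1)² - 4*(-1)))*11 = ((18*0)*√(6 + 1 + 4))*11 = (0*√11)*11 = 0*11 = 0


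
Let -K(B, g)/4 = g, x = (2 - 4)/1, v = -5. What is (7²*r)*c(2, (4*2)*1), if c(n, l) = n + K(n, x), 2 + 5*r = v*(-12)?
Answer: 5684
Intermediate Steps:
x = -2 (x = -2*1 = -2)
K(B, g) = -4*g
r = 58/5 (r = -⅖ + (-5*(-12))/5 = -⅖ + (⅕)*60 = -⅖ + 12 = 58/5 ≈ 11.600)
c(n, l) = 8 + n (c(n, l) = n - 4*(-2) = n + 8 = 8 + n)
(7²*r)*c(2, (4*2)*1) = (7²*(58/5))*(8 + 2) = (49*(58/5))*10 = (2842/5)*10 = 5684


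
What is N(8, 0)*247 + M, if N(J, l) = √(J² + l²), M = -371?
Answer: 1605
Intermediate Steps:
N(8, 0)*247 + M = √(8² + 0²)*247 - 371 = √(64 + 0)*247 - 371 = √64*247 - 371 = 8*247 - 371 = 1976 - 371 = 1605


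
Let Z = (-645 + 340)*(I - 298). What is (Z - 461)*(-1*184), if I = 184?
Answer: -6312856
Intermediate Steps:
Z = 34770 (Z = (-645 + 340)*(184 - 298) = -305*(-114) = 34770)
(Z - 461)*(-1*184) = (34770 - 461)*(-1*184) = 34309*(-184) = -6312856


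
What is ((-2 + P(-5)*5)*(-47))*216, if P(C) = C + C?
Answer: 527904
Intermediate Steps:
P(C) = 2*C
((-2 + P(-5)*5)*(-47))*216 = ((-2 + (2*(-5))*5)*(-47))*216 = ((-2 - 10*5)*(-47))*216 = ((-2 - 50)*(-47))*216 = -52*(-47)*216 = 2444*216 = 527904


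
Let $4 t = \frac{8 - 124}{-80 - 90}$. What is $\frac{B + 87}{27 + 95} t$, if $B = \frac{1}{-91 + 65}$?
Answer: $\frac{3857}{31720} \approx 0.1216$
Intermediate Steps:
$B = - \frac{1}{26}$ ($B = \frac{1}{-26} = - \frac{1}{26} \approx -0.038462$)
$t = \frac{29}{170}$ ($t = \frac{\left(8 - 124\right) \frac{1}{-80 - 90}}{4} = \frac{\left(-116\right) \frac{1}{-170}}{4} = \frac{\left(-116\right) \left(- \frac{1}{170}\right)}{4} = \frac{1}{4} \cdot \frac{58}{85} = \frac{29}{170} \approx 0.17059$)
$\frac{B + 87}{27 + 95} t = \frac{- \frac{1}{26} + 87}{27 + 95} \cdot \frac{29}{170} = \frac{2261}{26 \cdot 122} \cdot \frac{29}{170} = \frac{2261}{26} \cdot \frac{1}{122} \cdot \frac{29}{170} = \frac{2261}{3172} \cdot \frac{29}{170} = \frac{3857}{31720}$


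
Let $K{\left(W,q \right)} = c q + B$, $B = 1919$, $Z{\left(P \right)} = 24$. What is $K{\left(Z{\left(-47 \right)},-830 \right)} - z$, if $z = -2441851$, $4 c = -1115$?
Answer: $\frac{5350265}{2} \approx 2.6751 \cdot 10^{6}$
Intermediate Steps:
$c = - \frac{1115}{4}$ ($c = \frac{1}{4} \left(-1115\right) = - \frac{1115}{4} \approx -278.75$)
$K{\left(W,q \right)} = 1919 - \frac{1115 q}{4}$ ($K{\left(W,q \right)} = - \frac{1115 q}{4} + 1919 = 1919 - \frac{1115 q}{4}$)
$K{\left(Z{\left(-47 \right)},-830 \right)} - z = \left(1919 - - \frac{462725}{2}\right) - -2441851 = \left(1919 + \frac{462725}{2}\right) + 2441851 = \frac{466563}{2} + 2441851 = \frac{5350265}{2}$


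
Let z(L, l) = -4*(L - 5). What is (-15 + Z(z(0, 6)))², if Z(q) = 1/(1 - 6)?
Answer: 5776/25 ≈ 231.04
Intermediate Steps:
z(L, l) = 20 - 4*L (z(L, l) = -4*(-5 + L) = 20 - 4*L)
Z(q) = -⅕ (Z(q) = 1/(-5) = -⅕)
(-15 + Z(z(0, 6)))² = (-15 - ⅕)² = (-76/5)² = 5776/25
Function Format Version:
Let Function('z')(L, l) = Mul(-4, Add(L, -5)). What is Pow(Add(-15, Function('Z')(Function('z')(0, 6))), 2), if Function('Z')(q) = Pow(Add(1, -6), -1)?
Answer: Rational(5776, 25) ≈ 231.04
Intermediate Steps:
Function('z')(L, l) = Add(20, Mul(-4, L)) (Function('z')(L, l) = Mul(-4, Add(-5, L)) = Add(20, Mul(-4, L)))
Function('Z')(q) = Rational(-1, 5) (Function('Z')(q) = Pow(-5, -1) = Rational(-1, 5))
Pow(Add(-15, Function('Z')(Function('z')(0, 6))), 2) = Pow(Add(-15, Rational(-1, 5)), 2) = Pow(Rational(-76, 5), 2) = Rational(5776, 25)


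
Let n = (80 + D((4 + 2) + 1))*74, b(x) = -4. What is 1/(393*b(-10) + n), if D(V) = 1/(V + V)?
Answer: 7/30473 ≈ 0.00022971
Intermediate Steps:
D(V) = 1/(2*V)
n = 41477/7 (n = (80 + 1/(2*((4 + 2) + 1)))*74 = (80 + 1/(2*(6 + 1)))*74 = (80 + (1/2)/7)*74 = (80 + (1/2)*(1/7))*74 = (80 + 1/14)*74 = (1121/14)*74 = 41477/7 ≈ 5925.3)
1/(393*b(-10) + n) = 1/(393*(-4) + 41477/7) = 1/(-1572 + 41477/7) = 1/(30473/7) = 7/30473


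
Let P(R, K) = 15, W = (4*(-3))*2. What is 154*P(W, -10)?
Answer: 2310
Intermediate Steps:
W = -24 (W = -12*2 = -24)
154*P(W, -10) = 154*15 = 2310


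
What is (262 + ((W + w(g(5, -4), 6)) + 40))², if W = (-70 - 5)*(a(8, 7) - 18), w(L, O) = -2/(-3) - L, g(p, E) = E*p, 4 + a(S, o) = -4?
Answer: 46485124/9 ≈ 5.1650e+6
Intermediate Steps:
a(S, o) = -8 (a(S, o) = -4 - 4 = -8)
w(L, O) = ⅔ - L (w(L, O) = -2*(-⅓) - L = ⅔ - L)
W = 1950 (W = (-70 - 5)*(-8 - 18) = -75*(-26) = 1950)
(262 + ((W + w(g(5, -4), 6)) + 40))² = (262 + ((1950 + (⅔ - (-4)*5)) + 40))² = (262 + ((1950 + (⅔ - 1*(-20))) + 40))² = (262 + ((1950 + (⅔ + 20)) + 40))² = (262 + ((1950 + 62/3) + 40))² = (262 + (5912/3 + 40))² = (262 + 6032/3)² = (6818/3)² = 46485124/9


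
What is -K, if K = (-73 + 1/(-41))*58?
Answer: 173652/41 ≈ 4235.4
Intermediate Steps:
K = -173652/41 (K = (-73 - 1/41)*58 = -2994/41*58 = -173652/41 ≈ -4235.4)
-K = -1*(-173652/41) = 173652/41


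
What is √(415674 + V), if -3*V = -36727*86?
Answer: 2*√3304158/3 ≈ 1211.8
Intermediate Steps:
V = 3158522/3 (V = -(-36727)*86/3 = -⅓*(-3158522) = 3158522/3 ≈ 1.0528e+6)
√(415674 + V) = √(415674 + 3158522/3) = √(4405544/3) = 2*√3304158/3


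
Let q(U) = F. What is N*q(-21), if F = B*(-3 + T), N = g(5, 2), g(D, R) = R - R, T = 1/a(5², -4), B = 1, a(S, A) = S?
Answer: 0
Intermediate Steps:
T = 1/25 (T = 1/(5²) = 1/25 ≈ 0.040000)
g(D, R) = 0
N = 0
F = -74/25 (F = 1*(-3 + 1/25) = 1*(-74/25) = -74/25 ≈ -2.9600)
q(U) = -74/25
N*q(-21) = 0*(-74/25) = 0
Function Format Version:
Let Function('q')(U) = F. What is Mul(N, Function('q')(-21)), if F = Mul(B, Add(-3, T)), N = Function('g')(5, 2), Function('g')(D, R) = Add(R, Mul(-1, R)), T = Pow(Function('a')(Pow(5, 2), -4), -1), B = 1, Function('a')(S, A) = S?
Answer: 0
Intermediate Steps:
T = Rational(1, 25) (T = Pow(Pow(5, 2), -1) = Pow(25, -1) = Rational(1, 25) ≈ 0.040000)
Function('g')(D, R) = 0
N = 0
F = Rational(-74, 25) (F = Mul(1, Add(-3, Rational(1, 25))) = Mul(1, Rational(-74, 25)) = Rational(-74, 25) ≈ -2.9600)
Function('q')(U) = Rational(-74, 25)
Mul(N, Function('q')(-21)) = Mul(0, Rational(-74, 25)) = 0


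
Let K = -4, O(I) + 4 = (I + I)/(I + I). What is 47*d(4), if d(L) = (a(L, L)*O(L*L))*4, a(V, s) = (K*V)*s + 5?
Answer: 33276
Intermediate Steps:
O(I) = -3 (O(I) = -4 + (I + I)/(I + I) = -4 + (2*I)/((2*I)) = -4 + (2*I)*(1/(2*I)) = -4 + 1 = -3)
a(V, s) = 5 - 4*V*s (a(V, s) = (-4*V)*s + 5 = -4*V*s + 5 = 5 - 4*V*s)
d(L) = -60 + 48*L**2 (d(L) = ((5 - 4*L*L)*(-3))*4 = ((5 - 4*L**2)*(-3))*4 = (-15 + 12*L**2)*4 = -60 + 48*L**2)
47*d(4) = 47*(-60 + 48*4**2) = 47*(-60 + 48*16) = 47*(-60 + 768) = 47*708 = 33276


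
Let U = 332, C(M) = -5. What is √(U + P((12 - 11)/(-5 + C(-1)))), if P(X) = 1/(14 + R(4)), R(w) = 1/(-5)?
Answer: √1580997/69 ≈ 18.223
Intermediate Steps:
R(w) = -⅕
P(X) = 5/69 (P(X) = 1/(14 - ⅕) = 1/(69/5) = 5/69)
√(U + P((12 - 11)/(-5 + C(-1)))) = √(332 + 5/69) = √(22913/69) = √1580997/69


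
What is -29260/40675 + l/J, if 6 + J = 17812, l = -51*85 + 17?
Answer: -69663821/72425905 ≈ -0.96186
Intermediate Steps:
l = -4318 (l = -4335 + 17 = -4318)
J = 17806 (J = -6 + 17812 = 17806)
-29260/40675 + l/J = -29260/40675 - 4318/17806 = -29260*1/40675 - 4318*1/17806 = -5852/8135 - 2159/8903 = -69663821/72425905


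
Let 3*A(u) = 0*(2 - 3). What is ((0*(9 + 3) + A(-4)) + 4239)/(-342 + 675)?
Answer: 471/37 ≈ 12.730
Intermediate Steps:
A(u) = 0 (A(u) = (0*(2 - 3))/3 = (0*(-1))/3 = (⅓)*0 = 0)
((0*(9 + 3) + A(-4)) + 4239)/(-342 + 675) = ((0*(9 + 3) + 0) + 4239)/(-342 + 675) = ((0*12 + 0) + 4239)/333 = ((0 + 0) + 4239)*(1/333) = (0 + 4239)*(1/333) = 4239*(1/333) = 471/37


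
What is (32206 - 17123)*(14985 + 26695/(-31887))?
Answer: 7206657400000/31887 ≈ 2.2601e+8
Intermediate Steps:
(32206 - 17123)*(14985 + 26695/(-31887)) = 15083*(14985 + 26695*(-1/31887)) = 15083*(14985 - 26695/31887) = 15083*(477800000/31887) = 7206657400000/31887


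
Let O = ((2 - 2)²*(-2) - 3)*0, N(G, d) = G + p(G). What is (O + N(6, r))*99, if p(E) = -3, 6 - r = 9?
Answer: 297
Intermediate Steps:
r = -3 (r = 6 - 1*9 = 6 - 9 = -3)
N(G, d) = -3 + G (N(G, d) = G - 3 = -3 + G)
O = 0 (O = (0²*(-2) - 3)*0 = (0*(-2) - 3)*0 = (0 - 3)*0 = -3*0 = 0)
(O + N(6, r))*99 = (0 + (-3 + 6))*99 = (0 + 3)*99 = 3*99 = 297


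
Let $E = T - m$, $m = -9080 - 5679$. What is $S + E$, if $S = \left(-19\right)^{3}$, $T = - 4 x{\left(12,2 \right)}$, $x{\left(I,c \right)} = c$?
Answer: $7892$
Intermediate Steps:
$m = -14759$ ($m = -9080 - 5679 = -14759$)
$T = -8$ ($T = \left(-4\right) 2 = -8$)
$E = 14751$ ($E = -8 - -14759 = -8 + 14759 = 14751$)
$S = -6859$
$S + E = -6859 + 14751 = 7892$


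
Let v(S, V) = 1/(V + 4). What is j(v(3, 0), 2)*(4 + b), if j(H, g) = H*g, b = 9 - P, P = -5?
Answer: 9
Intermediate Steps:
v(S, V) = 1/(4 + V)
b = 14 (b = 9 - 1*(-5) = 9 + 5 = 14)
j(v(3, 0), 2)*(4 + b) = (2/(4 + 0))*(4 + 14) = (2/4)*18 = ((1/4)*2)*18 = (1/2)*18 = 9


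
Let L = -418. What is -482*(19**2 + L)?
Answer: 27474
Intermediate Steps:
-482*(19**2 + L) = -482*(19**2 - 418) = -482*(361 - 418) = -482*(-57) = 27474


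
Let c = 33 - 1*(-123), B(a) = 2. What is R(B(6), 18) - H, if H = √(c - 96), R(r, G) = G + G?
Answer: 36 - 2*√15 ≈ 28.254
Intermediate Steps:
c = 156 (c = 33 + 123 = 156)
R(r, G) = 2*G
H = 2*√15 (H = √(156 - 96) = √60 = 2*√15 ≈ 7.7460)
R(B(6), 18) - H = 2*18 - 2*√15 = 36 - 2*√15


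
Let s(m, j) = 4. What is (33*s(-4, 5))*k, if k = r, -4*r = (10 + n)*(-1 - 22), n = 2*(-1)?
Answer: 6072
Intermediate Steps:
n = -2
r = 46 (r = -(10 - 2)*(-1 - 22)/4 = -2*(-23) = -¼*(-184) = 46)
k = 46
(33*s(-4, 5))*k = (33*4)*46 = 132*46 = 6072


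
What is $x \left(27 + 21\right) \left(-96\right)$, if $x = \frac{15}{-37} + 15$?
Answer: $- \frac{2488320}{37} \approx -67252.0$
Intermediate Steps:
$x = \frac{540}{37}$ ($x = 15 \left(- \frac{1}{37}\right) + 15 = - \frac{15}{37} + 15 = \frac{540}{37} \approx 14.595$)
$x \left(27 + 21\right) \left(-96\right) = \frac{540 \left(27 + 21\right)}{37} \left(-96\right) = \frac{540}{37} \cdot 48 \left(-96\right) = \frac{25920}{37} \left(-96\right) = - \frac{2488320}{37}$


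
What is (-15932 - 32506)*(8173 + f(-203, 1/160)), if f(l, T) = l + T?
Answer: -30884093019/80 ≈ -3.8605e+8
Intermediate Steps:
f(l, T) = T + l
(-15932 - 32506)*(8173 + f(-203, 1/160)) = (-15932 - 32506)*(8173 + (1/160 - 203)) = -48438*(8173 + (1/160 - 203)) = -48438*(8173 - 32479/160) = -48438*1275201/160 = -30884093019/80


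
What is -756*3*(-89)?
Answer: 201852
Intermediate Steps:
-756*3*(-89) = -63*36*(-89) = -2268*(-89) = 201852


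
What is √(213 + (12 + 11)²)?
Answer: √742 ≈ 27.240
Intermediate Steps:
√(213 + (12 + 11)²) = √(213 + 23²) = √(213 + 529) = √742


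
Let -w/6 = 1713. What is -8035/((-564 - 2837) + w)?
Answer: 8035/13679 ≈ 0.58740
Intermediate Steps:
w = -10278 (w = -6*1713 = -10278)
-8035/((-564 - 2837) + w) = -8035/((-564 - 2837) - 10278) = -8035/(-3401 - 10278) = -8035/(-13679) = -8035*(-1/13679) = 8035/13679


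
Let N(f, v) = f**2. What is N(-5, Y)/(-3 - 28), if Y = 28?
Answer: -25/31 ≈ -0.80645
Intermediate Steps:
N(-5, Y)/(-3 - 28) = (-5)**2/(-3 - 28) = 25/(-31) = 25*(-1/31) = -25/31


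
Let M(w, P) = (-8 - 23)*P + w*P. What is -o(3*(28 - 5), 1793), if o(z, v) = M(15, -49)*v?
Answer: -1405712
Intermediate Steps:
M(w, P) = -31*P + P*w
o(z, v) = 784*v (o(z, v) = (-49*(-31 + 15))*v = (-49*(-16))*v = 784*v)
-o(3*(28 - 5), 1793) = -784*1793 = -1*1405712 = -1405712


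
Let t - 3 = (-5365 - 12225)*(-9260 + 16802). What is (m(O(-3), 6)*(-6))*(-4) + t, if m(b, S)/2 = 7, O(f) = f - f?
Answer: -132663441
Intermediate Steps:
O(f) = 0
m(b, S) = 14 (m(b, S) = 2*7 = 14)
t = -132663777 (t = 3 + (-5365 - 12225)*(-9260 + 16802) = 3 - 17590*7542 = 3 - 132663780 = -132663777)
(m(O(-3), 6)*(-6))*(-4) + t = (14*(-6))*(-4) - 132663777 = -84*(-4) - 132663777 = 336 - 132663777 = -132663441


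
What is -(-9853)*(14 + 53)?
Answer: 660151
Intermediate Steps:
-(-9853)*(14 + 53) = -(-9853)*67 = -167*(-3953) = 660151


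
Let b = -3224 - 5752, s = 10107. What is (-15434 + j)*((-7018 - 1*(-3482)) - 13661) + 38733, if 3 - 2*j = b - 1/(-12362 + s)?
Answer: 424506688971/2255 ≈ 1.8825e+8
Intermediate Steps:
b = -8976
j = 10123822/2255 (j = 3/2 - (-8976 - 1/(-12362 + 10107))/2 = 3/2 - (-8976 - 1/(-2255))/2 = 3/2 - (-8976 - 1*(-1/2255))/2 = 3/2 - (-8976 + 1/2255)/2 = 3/2 - ½*(-20240879/2255) = 3/2 + 20240879/4510 = 10123822/2255 ≈ 4489.5)
(-15434 + j)*((-7018 - 1*(-3482)) - 13661) + 38733 = (-15434 + 10123822/2255)*((-7018 - 1*(-3482)) - 13661) + 38733 = -24679848*((-7018 + 3482) - 13661)/2255 + 38733 = -24679848*(-3536 - 13661)/2255 + 38733 = -24679848/2255*(-17197) + 38733 = 424419346056/2255 + 38733 = 424506688971/2255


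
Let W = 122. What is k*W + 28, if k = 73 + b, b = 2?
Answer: 9178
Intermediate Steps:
k = 75 (k = 73 + 2 = 75)
k*W + 28 = 75*122 + 28 = 9150 + 28 = 9178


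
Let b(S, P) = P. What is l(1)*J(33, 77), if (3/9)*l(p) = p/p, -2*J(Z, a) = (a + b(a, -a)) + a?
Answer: -231/2 ≈ -115.50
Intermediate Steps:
J(Z, a) = -a/2 (J(Z, a) = -((a - a) + a)/2 = -(0 + a)/2 = -a/2)
l(p) = 3 (l(p) = 3*(p/p) = 3*1 = 3)
l(1)*J(33, 77) = 3*(-½*77) = 3*(-77/2) = -231/2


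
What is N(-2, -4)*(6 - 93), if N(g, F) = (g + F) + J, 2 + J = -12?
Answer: 1740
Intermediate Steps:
J = -14 (J = -2 - 12 = -14)
N(g, F) = -14 + F + g (N(g, F) = (g + F) - 14 = (F + g) - 14 = -14 + F + g)
N(-2, -4)*(6 - 93) = (-14 - 4 - 2)*(6 - 93) = -20*(-87) = 1740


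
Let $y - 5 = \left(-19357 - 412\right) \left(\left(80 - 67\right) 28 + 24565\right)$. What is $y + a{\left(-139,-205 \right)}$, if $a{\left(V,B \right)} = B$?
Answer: $-492821601$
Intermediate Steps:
$y = -492821396$ ($y = 5 + \left(-19357 - 412\right) \left(\left(80 - 67\right) 28 + 24565\right) = 5 - 19769 \left(13 \cdot 28 + 24565\right) = 5 - 19769 \left(364 + 24565\right) = 5 - 492821401 = -492821396$)
$y + a{\left(-139,-205 \right)} = -492821396 - 205 = -492821601$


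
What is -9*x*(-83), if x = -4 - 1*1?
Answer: -3735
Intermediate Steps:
x = -5 (x = -4 - 1 = -5)
-9*x*(-83) = -9*(-5)*(-83) = 45*(-83) = -3735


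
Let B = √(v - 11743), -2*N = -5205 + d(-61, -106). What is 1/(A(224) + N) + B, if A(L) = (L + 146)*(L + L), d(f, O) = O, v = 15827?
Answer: 2/336831 + 2*√1021 ≈ 63.906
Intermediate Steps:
A(L) = 2*L*(146 + L) (A(L) = (146 + L)*(2*L) = 2*L*(146 + L))
N = 5311/2 (N = -(-5205 - 106)/2 = -½*(-5311) = 5311/2 ≈ 2655.5)
B = 2*√1021 (B = √(15827 - 11743) = √4084 = 2*√1021 ≈ 63.906)
1/(A(224) + N) + B = 1/(2*224*(146 + 224) + 5311/2) + 2*√1021 = 1/(2*224*370 + 5311/2) + 2*√1021 = 1/(165760 + 5311/2) + 2*√1021 = 1/(336831/2) + 2*√1021 = 2/336831 + 2*√1021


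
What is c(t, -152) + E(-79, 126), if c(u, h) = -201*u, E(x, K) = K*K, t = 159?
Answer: -16083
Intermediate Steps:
E(x, K) = K²
c(t, -152) + E(-79, 126) = -201*159 + 126² = -31959 + 15876 = -16083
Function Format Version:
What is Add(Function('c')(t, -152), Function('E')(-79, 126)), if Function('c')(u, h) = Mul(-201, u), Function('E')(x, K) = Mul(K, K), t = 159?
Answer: -16083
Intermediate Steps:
Function('E')(x, K) = Pow(K, 2)
Add(Function('c')(t, -152), Function('E')(-79, 126)) = Add(Mul(-201, 159), Pow(126, 2)) = Add(-31959, 15876) = -16083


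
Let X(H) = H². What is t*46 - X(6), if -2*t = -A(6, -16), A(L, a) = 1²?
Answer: -13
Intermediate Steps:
A(L, a) = 1
t = ½ (t = -(-1)/2 = -½*(-1) = ½ ≈ 0.50000)
t*46 - X(6) = (½)*46 - 6² = 23 - 36 = -13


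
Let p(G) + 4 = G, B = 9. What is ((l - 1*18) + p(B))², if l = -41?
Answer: 2916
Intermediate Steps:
p(G) = -4 + G
((l - 1*18) + p(B))² = ((-41 - 1*18) + (-4 + 9))² = ((-41 - 18) + 5)² = (-59 + 5)² = (-54)² = 2916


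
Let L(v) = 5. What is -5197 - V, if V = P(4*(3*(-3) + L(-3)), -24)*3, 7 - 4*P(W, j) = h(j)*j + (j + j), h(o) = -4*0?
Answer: -20953/4 ≈ -5238.3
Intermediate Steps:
h(o) = 0
P(W, j) = 7/4 - j/2 (P(W, j) = 7/4 - (0*j + (j + j))/4 = 7/4 - (0 + 2*j)/4 = 7/4 - j/2)
V = 165/4 (V = (7/4 - ½*(-24))*3 = (7/4 + 12)*3 = (55/4)*3 = 165/4 ≈ 41.250)
-5197 - V = -5197 - 1*165/4 = -5197 - 165/4 = -20953/4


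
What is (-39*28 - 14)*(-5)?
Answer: 5530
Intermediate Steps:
(-39*28 - 14)*(-5) = (-1092 - 14)*(-5) = -1106*(-5) = 5530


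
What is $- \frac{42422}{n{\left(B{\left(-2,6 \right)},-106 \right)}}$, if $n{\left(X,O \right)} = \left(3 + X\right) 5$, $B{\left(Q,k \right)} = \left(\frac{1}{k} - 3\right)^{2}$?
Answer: $- \frac{1527192}{1985} \approx -769.37$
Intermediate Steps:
$B{\left(Q,k \right)} = \left(-3 + \frac{1}{k}\right)^{2}$
$n{\left(X,O \right)} = 15 + 5 X$
$- \frac{42422}{n{\left(B{\left(-2,6 \right)},-106 \right)}} = - \frac{42422}{15 + 5 \frac{\left(-1 + 3 \cdot 6\right)^{2}}{36}} = - \frac{42422}{15 + 5 \frac{\left(-1 + 18\right)^{2}}{36}} = - \frac{42422}{15 + 5 \frac{17^{2}}{36}} = - \frac{42422}{15 + 5 \cdot \frac{1}{36} \cdot 289} = - \frac{42422}{15 + 5 \cdot \frac{289}{36}} = - \frac{42422}{15 + \frac{1445}{36}} = - \frac{42422}{\frac{1985}{36}} = \left(-42422\right) \frac{36}{1985} = - \frac{1527192}{1985}$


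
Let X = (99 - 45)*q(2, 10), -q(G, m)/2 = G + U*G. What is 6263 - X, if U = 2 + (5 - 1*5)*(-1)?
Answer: 6911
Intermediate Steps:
U = 2 (U = 2 + (5 - 5)*(-1) = 2 + 0*(-1) = 2 + 0 = 2)
q(G, m) = -6*G (q(G, m) = -2*(G + 2*G) = -6*G)
X = -648 (X = (99 - 45)*(-6*2) = 54*(-12) = -648)
6263 - X = 6263 - 1*(-648) = 6263 + 648 = 6911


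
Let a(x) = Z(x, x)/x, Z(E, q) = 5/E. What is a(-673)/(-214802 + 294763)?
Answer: 5/36216655769 ≈ 1.3806e-10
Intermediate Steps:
a(x) = 5/x**2 (a(x) = (5/x)/x = 5/x**2)
a(-673)/(-214802 + 294763) = (5/(-673)**2)/(-214802 + 294763) = (5*(1/452929))/79961 = (5/452929)*(1/79961) = 5/36216655769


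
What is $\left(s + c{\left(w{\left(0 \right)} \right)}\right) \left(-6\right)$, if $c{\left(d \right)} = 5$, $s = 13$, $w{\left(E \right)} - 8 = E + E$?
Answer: $-108$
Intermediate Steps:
$w{\left(E \right)} = 8 + 2 E$ ($w{\left(E \right)} = 8 + \left(E + E\right) = 8 + 2 E$)
$\left(s + c{\left(w{\left(0 \right)} \right)}\right) \left(-6\right) = \left(13 + 5\right) \left(-6\right) = 18 \left(-6\right) = -108$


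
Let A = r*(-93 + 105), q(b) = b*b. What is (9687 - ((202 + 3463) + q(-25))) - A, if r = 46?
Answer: 4845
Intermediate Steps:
q(b) = b²
A = 552 (A = 46*(-93 + 105) = 46*12 = 552)
(9687 - ((202 + 3463) + q(-25))) - A = (9687 - ((202 + 3463) + (-25)²)) - 1*552 = (9687 - (3665 + 625)) - 552 = (9687 - 1*4290) - 552 = (9687 - 4290) - 552 = 5397 - 552 = 4845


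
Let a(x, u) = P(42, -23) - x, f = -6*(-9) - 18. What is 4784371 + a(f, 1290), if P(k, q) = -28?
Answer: 4784307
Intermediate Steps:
f = 36 (f = 54 - 18 = 36)
a(x, u) = -28 - x
4784371 + a(f, 1290) = 4784371 + (-28 - 1*36) = 4784371 + (-28 - 36) = 4784371 - 64 = 4784307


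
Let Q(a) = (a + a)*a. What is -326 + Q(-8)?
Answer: -198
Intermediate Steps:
Q(a) = 2*a² (Q(a) = (2*a)*a = 2*a²)
-326 + Q(-8) = -326 + 2*(-8)² = -326 + 2*64 = -326 + 128 = -198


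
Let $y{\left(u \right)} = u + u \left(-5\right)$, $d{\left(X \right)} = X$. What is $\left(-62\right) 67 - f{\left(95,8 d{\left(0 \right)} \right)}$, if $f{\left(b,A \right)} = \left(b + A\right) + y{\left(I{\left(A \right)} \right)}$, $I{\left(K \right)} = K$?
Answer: $-4249$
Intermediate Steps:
$y{\left(u \right)} = - 4 u$ ($y{\left(u \right)} = u - 5 u = - 4 u$)
$f{\left(b,A \right)} = b - 3 A$ ($f{\left(b,A \right)} = \left(b + A\right) - 4 A = \left(A + b\right) - 4 A = b - 3 A$)
$\left(-62\right) 67 - f{\left(95,8 d{\left(0 \right)} \right)} = \left(-62\right) 67 - \left(95 - 3 \cdot 8 \cdot 0\right) = -4154 - \left(95 - 0\right) = -4154 - \left(95 + 0\right) = -4154 - 95 = -4249$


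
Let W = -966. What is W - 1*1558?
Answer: -2524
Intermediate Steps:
W - 1*1558 = -966 - 1*1558 = -966 - 1558 = -2524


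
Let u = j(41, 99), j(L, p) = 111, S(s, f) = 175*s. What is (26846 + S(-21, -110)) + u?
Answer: 23282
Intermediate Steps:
u = 111
(26846 + S(-21, -110)) + u = (26846 + 175*(-21)) + 111 = (26846 - 3675) + 111 = 23171 + 111 = 23282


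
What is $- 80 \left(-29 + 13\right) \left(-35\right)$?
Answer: $-44800$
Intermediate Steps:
$- 80 \left(-29 + 13\right) \left(-35\right) = \left(-80\right) \left(-16\right) \left(-35\right) = 1280 \left(-35\right) = -44800$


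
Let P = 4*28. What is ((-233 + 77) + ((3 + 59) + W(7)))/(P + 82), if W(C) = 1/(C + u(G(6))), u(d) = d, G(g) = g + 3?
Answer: -1503/3104 ≈ -0.48421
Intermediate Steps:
G(g) = 3 + g
W(C) = 1/(9 + C) (W(C) = 1/(C + (3 + 6)) = 1/(C + 9) = 1/(9 + C))
P = 112
((-233 + 77) + ((3 + 59) + W(7)))/(P + 82) = ((-233 + 77) + ((3 + 59) + 1/(9 + 7)))/(112 + 82) = (-156 + (62 + 1/16))/194 = (-156 + (62 + 1/16))*(1/194) = (-156 + 993/16)*(1/194) = -1503/16*1/194 = -1503/3104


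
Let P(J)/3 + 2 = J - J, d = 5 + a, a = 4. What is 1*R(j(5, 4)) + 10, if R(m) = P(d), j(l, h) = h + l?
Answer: 4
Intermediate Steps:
d = 9 (d = 5 + 4 = 9)
P(J) = -6 (P(J) = -6 + 3*(J - J) = -6 + 3*0 = -6 + 0 = -6)
R(m) = -6
1*R(j(5, 4)) + 10 = 1*(-6) + 10 = -6 + 10 = 4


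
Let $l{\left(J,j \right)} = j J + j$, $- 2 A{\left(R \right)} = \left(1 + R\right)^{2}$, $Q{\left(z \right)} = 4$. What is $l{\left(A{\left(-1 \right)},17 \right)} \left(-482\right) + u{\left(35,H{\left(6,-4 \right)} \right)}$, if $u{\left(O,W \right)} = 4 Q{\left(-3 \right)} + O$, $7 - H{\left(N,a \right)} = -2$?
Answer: $-8143$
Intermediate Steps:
$H{\left(N,a \right)} = 9$ ($H{\left(N,a \right)} = 7 - -2 = 7 + 2 = 9$)
$A{\left(R \right)} = - \frac{\left(1 + R\right)^{2}}{2}$
$l{\left(J,j \right)} = j + J j$ ($l{\left(J,j \right)} = J j + j = j + J j$)
$u{\left(O,W \right)} = 16 + O$ ($u{\left(O,W \right)} = 4 \cdot 4 + O = 16 + O$)
$l{\left(A{\left(-1 \right)},17 \right)} \left(-482\right) + u{\left(35,H{\left(6,-4 \right)} \right)} = 17 \left(1 - \frac{\left(1 - 1\right)^{2}}{2}\right) \left(-482\right) + \left(16 + 35\right) = 17 \left(1 - \frac{0^{2}}{2}\right) \left(-482\right) + 51 = 17 \left(1 - 0\right) \left(-482\right) + 51 = 17 \left(1 + 0\right) \left(-482\right) + 51 = 17 \cdot 1 \left(-482\right) + 51 = 17 \left(-482\right) + 51 = -8194 + 51 = -8143$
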